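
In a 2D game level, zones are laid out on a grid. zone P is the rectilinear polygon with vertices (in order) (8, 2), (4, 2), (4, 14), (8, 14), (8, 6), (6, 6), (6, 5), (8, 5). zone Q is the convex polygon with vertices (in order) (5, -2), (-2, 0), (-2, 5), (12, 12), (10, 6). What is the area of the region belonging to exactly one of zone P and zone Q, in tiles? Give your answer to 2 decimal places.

|zone P| = 46, |zone Q| = 98, |zone P∩zone Q| = 25.8.
|zone P △ zone Q| = |zone P| + |zone Q| − 2·|zone P∩zone Q| = 46 + 98 − 51.6 = 92.40.

92.40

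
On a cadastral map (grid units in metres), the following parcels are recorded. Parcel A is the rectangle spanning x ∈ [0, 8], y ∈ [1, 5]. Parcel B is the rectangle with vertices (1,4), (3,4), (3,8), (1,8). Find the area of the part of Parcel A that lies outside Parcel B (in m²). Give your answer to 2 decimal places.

|Parcel A∩Parcel B|: x∈[1,3], y∈[4,5] → 2·1 = 2.
|Parcel A| = 32.
|Parcel A ∖ Parcel B| = |Parcel A| − |Parcel A∩Parcel B| = 32 − 2 = 30.00.

30.00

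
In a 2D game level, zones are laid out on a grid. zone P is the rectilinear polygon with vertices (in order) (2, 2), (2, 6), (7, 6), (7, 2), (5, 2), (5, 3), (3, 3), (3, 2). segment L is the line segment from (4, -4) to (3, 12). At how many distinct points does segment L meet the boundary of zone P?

2

The segment meets the boundary at (3.375,6), (3.562,3).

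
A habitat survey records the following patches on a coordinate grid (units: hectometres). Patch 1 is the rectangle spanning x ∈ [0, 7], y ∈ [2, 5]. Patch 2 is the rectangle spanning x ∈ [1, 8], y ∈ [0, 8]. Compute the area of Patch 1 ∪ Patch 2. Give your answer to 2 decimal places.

By inclusion–exclusion:
Individual areas: |Patch 1| = 21, |Patch 2| = 56.
|Patch 1∩Patch 2|: x∈[1,7], y∈[2,5] → 6·3 = 18.
|Patch 1 ∪ Patch 2| = 77 − 18 = 59.00.

59.00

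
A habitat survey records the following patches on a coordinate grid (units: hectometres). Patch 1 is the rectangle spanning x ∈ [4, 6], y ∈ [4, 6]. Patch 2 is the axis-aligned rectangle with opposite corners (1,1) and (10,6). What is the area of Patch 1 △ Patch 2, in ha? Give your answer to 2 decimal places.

|Patch 1∩Patch 2|: x∈[4,6], y∈[4,6] → 2·2 = 4.
|Patch 1 △ Patch 2| = |Patch 1| + |Patch 2| − 2·|Patch 1∩Patch 2| = 4 + 45 − 8 = 41.00.

41.00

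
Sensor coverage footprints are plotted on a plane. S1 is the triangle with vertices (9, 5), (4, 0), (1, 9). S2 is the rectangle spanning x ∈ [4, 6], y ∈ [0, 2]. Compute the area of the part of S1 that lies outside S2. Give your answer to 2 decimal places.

28.00

|S1| = 30, |S1∩S2| = 2.
|S1 ∖ S2| = |S1| − |S1∩S2| = 30 − 2 = 28.00.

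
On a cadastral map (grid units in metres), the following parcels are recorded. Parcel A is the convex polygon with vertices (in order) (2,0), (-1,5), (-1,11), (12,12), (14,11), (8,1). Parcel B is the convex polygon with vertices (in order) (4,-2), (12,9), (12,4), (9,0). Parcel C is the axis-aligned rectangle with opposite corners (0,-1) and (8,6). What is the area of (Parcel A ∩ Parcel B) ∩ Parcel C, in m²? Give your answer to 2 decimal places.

2.59

The region (Parcel A ∩ Parcel B) ∩ Parcel C is the polygon with vertices (5.931,0.655), (8,3.5), (8,1).
By the shoelace formula its area is 2.59.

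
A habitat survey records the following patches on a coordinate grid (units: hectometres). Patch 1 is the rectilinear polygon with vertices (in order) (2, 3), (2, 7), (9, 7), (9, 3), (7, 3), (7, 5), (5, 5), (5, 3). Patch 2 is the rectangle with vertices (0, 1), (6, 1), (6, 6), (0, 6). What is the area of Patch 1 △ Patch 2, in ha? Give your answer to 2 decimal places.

|Patch 1| = 24, |Patch 2| = 30, |Patch 1∩Patch 2| = 10.
|Patch 1 △ Patch 2| = |Patch 1| + |Patch 2| − 2·|Patch 1∩Patch 2| = 24 + 30 − 20 = 34.00.

34.00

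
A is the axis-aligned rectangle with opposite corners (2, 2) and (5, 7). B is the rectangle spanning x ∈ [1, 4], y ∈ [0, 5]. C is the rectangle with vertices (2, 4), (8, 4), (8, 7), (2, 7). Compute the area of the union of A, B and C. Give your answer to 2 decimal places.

33.00

By inclusion–exclusion:
Individual areas: |A| = 15, |B| = 15, |C| = 18.
|A∩B|: x∈[2,4], y∈[2,5] → 2·3 = 6.
|A∩C|: x∈[2,5], y∈[4,7] → 3·3 = 9.
|B∩C|: x∈[2,4], y∈[4,5] → 2·1 = 2.
|A∩B∩C| = 2.
|A ∪ B ∪ C| = 48 − 17 + 2 = 33.00.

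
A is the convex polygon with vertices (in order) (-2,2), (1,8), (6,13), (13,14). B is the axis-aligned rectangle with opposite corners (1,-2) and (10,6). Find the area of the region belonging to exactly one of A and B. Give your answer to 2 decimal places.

110.80

|A| = 42, |B| = 72, |A∩B| = 1.6.
|A △ B| = |A| + |B| − 2·|A∩B| = 42 + 72 − 3.2 = 110.80.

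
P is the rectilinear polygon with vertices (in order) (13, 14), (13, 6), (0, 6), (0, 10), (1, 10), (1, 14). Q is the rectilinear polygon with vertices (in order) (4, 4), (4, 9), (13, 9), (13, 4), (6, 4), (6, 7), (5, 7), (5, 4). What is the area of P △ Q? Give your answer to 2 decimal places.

|P| = 100, |Q| = 42, |P∩Q| = 26.
|P △ Q| = |P| + |Q| − 2·|P∩Q| = 100 + 42 − 52 = 90.00.

90.00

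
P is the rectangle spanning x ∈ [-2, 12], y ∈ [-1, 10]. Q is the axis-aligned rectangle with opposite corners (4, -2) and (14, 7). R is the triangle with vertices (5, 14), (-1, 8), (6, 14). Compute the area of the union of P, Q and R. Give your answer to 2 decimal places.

By inclusion–exclusion:
Individual areas: |P| = 154, |Q| = 90, |R| = 3.
|P∩Q|: x∈[4,12], y∈[-1,7] → 8·8 = 64.
|P∩R| = 0.3333.
|Q∩R| = 0.
|P∩Q∩R| = 0.
|P ∪ Q ∪ R| = 247 − 64.3333 + 0 = 182.67.

182.67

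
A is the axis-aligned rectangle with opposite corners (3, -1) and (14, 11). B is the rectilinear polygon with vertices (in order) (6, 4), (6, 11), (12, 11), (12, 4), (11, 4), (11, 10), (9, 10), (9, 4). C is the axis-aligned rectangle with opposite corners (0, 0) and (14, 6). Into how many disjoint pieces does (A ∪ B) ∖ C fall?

2

(A ∪ B) ∖ C splits into 2 disjoint pieces (area 55, area 11).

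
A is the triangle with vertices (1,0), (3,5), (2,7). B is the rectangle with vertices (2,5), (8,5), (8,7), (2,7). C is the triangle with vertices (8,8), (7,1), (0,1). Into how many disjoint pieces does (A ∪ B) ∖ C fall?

(A ∪ B) ∖ C splits into 3 disjoint pieces (area 0.1286, area 10.1338, area 0.5714).

3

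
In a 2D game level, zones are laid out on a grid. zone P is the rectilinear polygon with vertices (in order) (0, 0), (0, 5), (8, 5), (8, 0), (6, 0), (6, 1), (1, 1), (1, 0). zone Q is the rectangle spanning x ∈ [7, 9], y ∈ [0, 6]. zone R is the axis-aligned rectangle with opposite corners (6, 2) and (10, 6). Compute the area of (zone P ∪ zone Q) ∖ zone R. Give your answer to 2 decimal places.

|zone P ∪ zone Q| = 42.
|(zone P ∪ zone Q) ∩ zone R| = 11.
|(zone P ∪ zone Q) ∖ zone R| = 42 − 11 = 31.00.

31.00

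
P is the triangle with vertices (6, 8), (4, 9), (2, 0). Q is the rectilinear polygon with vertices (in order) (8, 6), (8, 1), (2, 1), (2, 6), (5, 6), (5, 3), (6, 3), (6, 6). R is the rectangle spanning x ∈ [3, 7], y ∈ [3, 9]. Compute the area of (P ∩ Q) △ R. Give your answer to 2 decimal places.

|P ∩ Q| = 4.8611.
|(P ∩ Q) ∩ R| = 3.5.
|(P ∩ Q) △ R| = 4.8611 + 24 − 7 = 21.86.

21.86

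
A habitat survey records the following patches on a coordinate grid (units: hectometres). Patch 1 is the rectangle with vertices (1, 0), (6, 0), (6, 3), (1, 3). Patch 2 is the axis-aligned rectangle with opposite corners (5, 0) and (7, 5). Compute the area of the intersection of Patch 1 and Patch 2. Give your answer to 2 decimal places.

3.00

|Patch 1∩Patch 2|: x∈[5,6], y∈[0,3] → 1·3 = 3.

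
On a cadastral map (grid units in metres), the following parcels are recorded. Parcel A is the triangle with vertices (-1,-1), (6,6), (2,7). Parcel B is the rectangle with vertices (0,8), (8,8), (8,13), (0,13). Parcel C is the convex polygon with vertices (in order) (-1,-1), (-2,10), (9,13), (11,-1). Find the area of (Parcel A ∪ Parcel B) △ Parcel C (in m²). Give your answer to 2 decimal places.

110.32

|Parcel A ∪ Parcel B| = 57.5.
|(Parcel A ∪ Parcel B) ∩ Parcel C| = 46.5909.
|(Parcel A ∪ Parcel B) △ Parcel C| = 57.5 + 146 − 93.1818 = 110.32.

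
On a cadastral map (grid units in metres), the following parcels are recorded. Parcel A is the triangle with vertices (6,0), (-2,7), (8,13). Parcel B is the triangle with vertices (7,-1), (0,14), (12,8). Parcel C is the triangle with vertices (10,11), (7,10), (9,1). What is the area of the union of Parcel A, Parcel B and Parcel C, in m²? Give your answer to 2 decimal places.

101.59

By inclusion–exclusion:
Individual areas: |Parcel A| = 59, |Parcel B| = 69, |Parcel C| = 14.5.
|Parcel A∩Parcel B| = 28.9801.
|Parcel A∩Parcel C| = 0.4364.
|Parcel B∩Parcel C| = 11.9312.
|Parcel A∩Parcel B∩Parcel C| = 0.4364.
|Parcel A ∪ Parcel B ∪ Parcel C| = 142.5 − 41.3477 + 0.4364 = 101.59.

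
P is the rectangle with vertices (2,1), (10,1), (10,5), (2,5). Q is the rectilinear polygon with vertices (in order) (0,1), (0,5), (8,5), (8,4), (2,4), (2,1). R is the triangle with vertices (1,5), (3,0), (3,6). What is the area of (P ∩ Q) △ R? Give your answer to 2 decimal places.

10.00

|P ∩ Q| = 6.
|(P ∩ Q) ∩ R| = 1.
|(P ∩ Q) △ R| = 6 + 6 − 2 = 10.00.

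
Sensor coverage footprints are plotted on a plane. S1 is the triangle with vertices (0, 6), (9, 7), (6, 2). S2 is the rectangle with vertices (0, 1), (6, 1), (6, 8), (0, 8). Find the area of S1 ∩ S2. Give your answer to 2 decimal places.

The intersection is the polygon with vertices (6,6.667), (6,2), (0,6).
By the shoelace formula its area is 14.00.

14.00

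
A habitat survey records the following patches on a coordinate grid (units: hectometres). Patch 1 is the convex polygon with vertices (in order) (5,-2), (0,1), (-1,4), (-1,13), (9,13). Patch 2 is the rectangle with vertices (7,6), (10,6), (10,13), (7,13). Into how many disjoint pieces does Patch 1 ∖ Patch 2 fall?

Patch 1 ∖ Patch 2 is a single connected region.

1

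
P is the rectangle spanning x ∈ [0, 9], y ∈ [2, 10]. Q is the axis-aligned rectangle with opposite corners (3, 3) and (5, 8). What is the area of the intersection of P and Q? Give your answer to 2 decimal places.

10.00

|P∩Q|: x∈[3,5], y∈[3,8] → 2·5 = 10.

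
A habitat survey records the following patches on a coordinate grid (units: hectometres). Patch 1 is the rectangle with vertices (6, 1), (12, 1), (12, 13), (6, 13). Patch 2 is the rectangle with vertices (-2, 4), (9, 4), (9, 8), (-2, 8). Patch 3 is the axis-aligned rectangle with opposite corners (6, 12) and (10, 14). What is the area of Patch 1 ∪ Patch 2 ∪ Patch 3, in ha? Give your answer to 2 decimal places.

108.00

By inclusion–exclusion:
Individual areas: |Patch 1| = 72, |Patch 2| = 44, |Patch 3| = 8.
|Patch 1∩Patch 2|: x∈[6,9], y∈[4,8] → 3·4 = 12.
|Patch 1∩Patch 3|: x∈[6,10], y∈[12,13] → 4·1 = 4.
|Patch 2∩Patch 3| = 0 (no overlap).
|Patch 1∩Patch 2∩Patch 3| = 0.
|Patch 1 ∪ Patch 2 ∪ Patch 3| = 124 − 16 + 0 = 108.00.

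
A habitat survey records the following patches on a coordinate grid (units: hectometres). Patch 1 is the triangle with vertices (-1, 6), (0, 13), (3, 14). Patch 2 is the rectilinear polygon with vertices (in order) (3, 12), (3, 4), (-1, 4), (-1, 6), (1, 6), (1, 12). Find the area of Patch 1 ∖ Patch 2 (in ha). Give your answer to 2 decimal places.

|Patch 1| = 10, |Patch 1∩Patch 2| = 1.
|Patch 1 ∖ Patch 2| = |Patch 1| − |Patch 1∩Patch 2| = 10 − 1 = 9.00.

9.00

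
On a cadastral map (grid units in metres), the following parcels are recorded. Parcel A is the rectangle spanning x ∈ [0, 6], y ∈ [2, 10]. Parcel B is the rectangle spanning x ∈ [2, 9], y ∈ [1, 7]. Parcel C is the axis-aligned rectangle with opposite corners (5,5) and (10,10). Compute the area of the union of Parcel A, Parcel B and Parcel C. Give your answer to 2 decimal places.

84.00

By inclusion–exclusion:
Individual areas: |Parcel A| = 48, |Parcel B| = 42, |Parcel C| = 25.
|Parcel A∩Parcel B|: x∈[2,6], y∈[2,7] → 4·5 = 20.
|Parcel A∩Parcel C|: x∈[5,6], y∈[5,10] → 1·5 = 5.
|Parcel B∩Parcel C|: x∈[5,9], y∈[5,7] → 4·2 = 8.
|Parcel A∩Parcel B∩Parcel C| = 2.
|Parcel A ∪ Parcel B ∪ Parcel C| = 115 − 33 + 2 = 84.00.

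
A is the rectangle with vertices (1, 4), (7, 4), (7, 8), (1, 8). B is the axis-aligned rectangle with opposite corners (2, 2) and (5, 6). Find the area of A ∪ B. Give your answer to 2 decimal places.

30.00

By inclusion–exclusion:
Individual areas: |A| = 24, |B| = 12.
|A∩B|: x∈[2,5], y∈[4,6] → 3·2 = 6.
|A ∪ B| = 36 − 6 = 30.00.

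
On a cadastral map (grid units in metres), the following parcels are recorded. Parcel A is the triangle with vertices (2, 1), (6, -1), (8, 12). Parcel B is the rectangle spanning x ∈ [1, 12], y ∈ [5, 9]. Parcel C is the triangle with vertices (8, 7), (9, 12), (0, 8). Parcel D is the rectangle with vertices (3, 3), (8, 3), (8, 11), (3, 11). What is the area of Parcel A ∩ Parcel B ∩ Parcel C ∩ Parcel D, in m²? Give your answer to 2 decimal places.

2.73

The intersection is the polygon with vertices (7.538,9), (7.245,7.094), (5.447,7.319), (6.364,9).
By the shoelace formula its area is 2.73.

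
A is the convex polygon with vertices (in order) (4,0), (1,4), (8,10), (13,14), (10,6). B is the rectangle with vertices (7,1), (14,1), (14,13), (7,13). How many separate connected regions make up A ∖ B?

A ∖ B splits into 2 disjoint pieces (area 28.9286, area 0.4375).

2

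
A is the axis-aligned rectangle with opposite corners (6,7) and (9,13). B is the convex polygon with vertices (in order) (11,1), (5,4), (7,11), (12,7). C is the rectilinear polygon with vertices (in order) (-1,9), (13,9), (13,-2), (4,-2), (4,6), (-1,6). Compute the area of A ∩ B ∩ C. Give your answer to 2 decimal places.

The intersection is the polygon with vertices (6,7), (6,7.5), (6.429,9), (9,9), (9,7).
By the shoelace formula its area is 5.68.

5.68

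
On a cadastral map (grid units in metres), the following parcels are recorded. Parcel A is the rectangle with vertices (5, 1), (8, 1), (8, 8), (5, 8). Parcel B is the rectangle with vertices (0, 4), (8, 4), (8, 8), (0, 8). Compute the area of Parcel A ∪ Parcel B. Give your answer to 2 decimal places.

By inclusion–exclusion:
Individual areas: |Parcel A| = 21, |Parcel B| = 32.
|Parcel A∩Parcel B|: x∈[5,8], y∈[4,8] → 3·4 = 12.
|Parcel A ∪ Parcel B| = 53 − 12 = 41.00.

41.00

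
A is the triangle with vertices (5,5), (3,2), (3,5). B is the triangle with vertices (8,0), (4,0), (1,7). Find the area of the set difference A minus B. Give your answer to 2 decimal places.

|A| = 3, |A∩B| = 1.7855.
|A ∖ B| = |A| − |A∩B| = 3 − 1.7855 = 1.21.

1.21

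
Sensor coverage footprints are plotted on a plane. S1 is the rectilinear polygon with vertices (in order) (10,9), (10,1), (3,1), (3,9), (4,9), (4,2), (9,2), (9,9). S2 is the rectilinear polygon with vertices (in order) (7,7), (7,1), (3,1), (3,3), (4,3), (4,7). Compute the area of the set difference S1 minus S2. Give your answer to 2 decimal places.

|S1| = 21, |S1∩S2| = 5.
|S1 ∖ S2| = |S1| − |S1∩S2| = 21 − 5 = 16.00.

16.00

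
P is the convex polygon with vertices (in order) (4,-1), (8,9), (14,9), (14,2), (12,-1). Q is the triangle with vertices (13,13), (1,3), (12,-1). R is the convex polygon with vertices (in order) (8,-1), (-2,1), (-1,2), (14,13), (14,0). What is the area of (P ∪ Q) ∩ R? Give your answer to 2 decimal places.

96.94

|P ∪ Q| = 102.6123.
|(P ∪ Q) ∩ R| = 96.94.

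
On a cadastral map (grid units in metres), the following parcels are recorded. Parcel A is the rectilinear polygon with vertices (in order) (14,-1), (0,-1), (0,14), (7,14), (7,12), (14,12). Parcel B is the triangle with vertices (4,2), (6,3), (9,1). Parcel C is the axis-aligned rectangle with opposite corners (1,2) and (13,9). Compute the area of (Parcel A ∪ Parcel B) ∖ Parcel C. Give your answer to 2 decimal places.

|Parcel A ∪ Parcel B| = 196.
|(Parcel A ∪ Parcel B) ∩ Parcel C| = 84.
|(Parcel A ∪ Parcel B) ∖ Parcel C| = 196 − 84 = 112.00.

112.00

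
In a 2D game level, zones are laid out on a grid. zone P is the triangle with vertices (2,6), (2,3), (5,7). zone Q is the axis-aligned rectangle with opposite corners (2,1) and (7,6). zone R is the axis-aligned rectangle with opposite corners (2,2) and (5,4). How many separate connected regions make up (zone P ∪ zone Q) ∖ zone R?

(zone P ∪ zone Q) ∖ zone R is a single connected region.

1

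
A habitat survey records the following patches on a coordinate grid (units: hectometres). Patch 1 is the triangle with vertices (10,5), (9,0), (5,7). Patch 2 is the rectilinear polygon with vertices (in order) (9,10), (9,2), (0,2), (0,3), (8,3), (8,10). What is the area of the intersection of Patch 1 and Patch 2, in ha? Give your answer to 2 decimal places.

4.03

The intersection is the polygon with vertices (7.286,3), (8,3), (8,5.8), (9,5.4), (9,2), (7.857,2).
By the shoelace formula its area is 4.03.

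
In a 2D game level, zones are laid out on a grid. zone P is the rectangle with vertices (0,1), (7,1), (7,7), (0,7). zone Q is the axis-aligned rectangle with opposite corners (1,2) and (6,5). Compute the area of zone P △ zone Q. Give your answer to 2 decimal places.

27.00

|zone P∩zone Q|: x∈[1,6], y∈[2,5] → 5·3 = 15.
|zone P △ zone Q| = |zone P| + |zone Q| − 2·|zone P∩zone Q| = 42 + 15 − 30 = 27.00.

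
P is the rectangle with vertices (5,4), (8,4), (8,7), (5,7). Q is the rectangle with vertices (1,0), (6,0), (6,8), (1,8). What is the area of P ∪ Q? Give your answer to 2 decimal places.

By inclusion–exclusion:
Individual areas: |P| = 9, |Q| = 40.
|P∩Q|: x∈[5,6], y∈[4,7] → 1·3 = 3.
|P ∪ Q| = 49 − 3 = 46.00.

46.00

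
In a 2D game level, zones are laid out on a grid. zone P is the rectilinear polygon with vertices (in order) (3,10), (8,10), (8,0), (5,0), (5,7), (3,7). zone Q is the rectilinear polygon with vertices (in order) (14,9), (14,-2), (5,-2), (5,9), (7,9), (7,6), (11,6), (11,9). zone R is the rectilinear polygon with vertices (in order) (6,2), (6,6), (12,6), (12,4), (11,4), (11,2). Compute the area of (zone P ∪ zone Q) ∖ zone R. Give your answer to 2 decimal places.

77.00

|zone P ∪ zone Q| = 99.
|(zone P ∪ zone Q) ∩ zone R| = 22.
|(zone P ∪ zone Q) ∖ zone R| = 99 − 22 = 77.00.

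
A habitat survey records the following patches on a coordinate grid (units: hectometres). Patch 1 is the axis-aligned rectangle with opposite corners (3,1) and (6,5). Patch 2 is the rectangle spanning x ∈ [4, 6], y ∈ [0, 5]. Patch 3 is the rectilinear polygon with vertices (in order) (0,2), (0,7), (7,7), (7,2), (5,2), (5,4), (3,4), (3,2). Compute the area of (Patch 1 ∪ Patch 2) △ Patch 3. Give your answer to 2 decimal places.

35.00

|Patch 1 ∪ Patch 2| = 14.
|(Patch 1 ∪ Patch 2) ∩ Patch 3| = 5.
|(Patch 1 ∪ Patch 2) △ Patch 3| = 14 + 31 − 10 = 35.00.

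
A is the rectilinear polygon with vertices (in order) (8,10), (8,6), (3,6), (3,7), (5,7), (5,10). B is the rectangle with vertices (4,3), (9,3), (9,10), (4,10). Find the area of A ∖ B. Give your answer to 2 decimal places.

1.00

|A| = 14, |A∩B| = 13.
|A ∖ B| = |A| − |A∩B| = 14 − 13 = 1.00.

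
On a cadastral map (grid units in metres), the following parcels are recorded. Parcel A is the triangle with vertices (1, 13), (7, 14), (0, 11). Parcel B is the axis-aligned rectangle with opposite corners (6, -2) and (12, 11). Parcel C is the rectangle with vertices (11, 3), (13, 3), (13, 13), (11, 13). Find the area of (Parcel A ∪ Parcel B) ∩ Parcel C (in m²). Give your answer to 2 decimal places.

The region (Parcel A ∪ Parcel B) ∩ Parcel C is the polygon with vertices (12,11), (12,3), (11,3), (11,11).
By the shoelace formula its area is 8.00.

8.00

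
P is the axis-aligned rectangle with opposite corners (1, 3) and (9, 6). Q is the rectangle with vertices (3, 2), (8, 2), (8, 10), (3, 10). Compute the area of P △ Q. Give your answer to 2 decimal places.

|P∩Q|: x∈[3,8], y∈[3,6] → 5·3 = 15.
|P △ Q| = |P| + |Q| − 2·|P∩Q| = 24 + 40 − 30 = 34.00.

34.00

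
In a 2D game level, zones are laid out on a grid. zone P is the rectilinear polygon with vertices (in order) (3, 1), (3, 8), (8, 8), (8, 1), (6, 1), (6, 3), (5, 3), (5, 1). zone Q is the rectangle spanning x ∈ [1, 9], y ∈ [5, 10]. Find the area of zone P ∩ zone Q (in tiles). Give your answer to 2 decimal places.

15.00

The intersection is the polygon with vertices (3,8), (8,8), (8,5), (3,5).
By the shoelace formula its area is 15.00.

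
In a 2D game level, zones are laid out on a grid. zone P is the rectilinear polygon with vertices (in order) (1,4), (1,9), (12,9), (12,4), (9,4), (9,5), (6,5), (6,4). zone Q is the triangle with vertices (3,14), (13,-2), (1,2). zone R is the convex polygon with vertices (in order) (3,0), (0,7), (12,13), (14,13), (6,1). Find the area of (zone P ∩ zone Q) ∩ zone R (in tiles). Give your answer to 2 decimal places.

25.83

The region (zone P ∩ zone Q) ∩ zone R is the polygon with vertices (8.625,5), (6,5), (6,4), (1.333,4), (2,8), (4,9), (6.125,9).
By the shoelace formula its area is 25.83.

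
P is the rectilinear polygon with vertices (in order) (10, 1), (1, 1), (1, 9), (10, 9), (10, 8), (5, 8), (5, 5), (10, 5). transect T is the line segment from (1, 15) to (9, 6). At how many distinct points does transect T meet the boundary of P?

The segment meets the boundary at (6.333,9), (7.222,8).

2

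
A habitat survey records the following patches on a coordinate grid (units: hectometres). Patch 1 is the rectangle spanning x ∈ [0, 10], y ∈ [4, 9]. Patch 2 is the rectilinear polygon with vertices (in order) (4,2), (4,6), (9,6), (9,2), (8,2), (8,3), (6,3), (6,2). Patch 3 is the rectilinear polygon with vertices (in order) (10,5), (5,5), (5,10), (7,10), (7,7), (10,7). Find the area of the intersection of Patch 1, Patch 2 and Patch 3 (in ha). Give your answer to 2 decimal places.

4.00

The intersection is the polygon with vertices (9,6), (9,5), (5,5), (5,6).
By the shoelace formula its area is 4.00.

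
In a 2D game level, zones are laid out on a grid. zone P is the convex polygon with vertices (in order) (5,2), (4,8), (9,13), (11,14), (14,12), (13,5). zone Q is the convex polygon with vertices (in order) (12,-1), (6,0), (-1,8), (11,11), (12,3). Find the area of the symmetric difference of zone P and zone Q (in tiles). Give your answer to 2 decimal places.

|zone P| = 77, |zone Q| = 96, |zone P∩zone Q| = 48.8035.
|zone P △ zone Q| = |zone P| + |zone Q| − 2·|zone P∩zone Q| = 77 + 96 − 97.607 = 75.39.

75.39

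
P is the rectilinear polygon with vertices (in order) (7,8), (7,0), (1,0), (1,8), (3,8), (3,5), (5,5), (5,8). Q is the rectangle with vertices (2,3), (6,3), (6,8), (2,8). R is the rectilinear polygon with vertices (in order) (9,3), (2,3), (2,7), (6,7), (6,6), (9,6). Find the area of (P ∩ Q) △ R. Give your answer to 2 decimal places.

|P ∩ Q| = 14.
|(P ∩ Q) ∩ R| = 12.
|(P ∩ Q) △ R| = 14 + 25 − 24 = 15.00.

15.00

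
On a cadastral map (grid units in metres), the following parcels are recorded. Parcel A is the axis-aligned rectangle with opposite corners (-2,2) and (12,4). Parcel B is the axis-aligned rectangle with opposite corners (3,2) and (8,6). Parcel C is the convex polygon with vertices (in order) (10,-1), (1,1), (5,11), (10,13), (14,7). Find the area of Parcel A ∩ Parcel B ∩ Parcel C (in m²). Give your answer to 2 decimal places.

The intersection is the polygon with vertices (8,2), (3,2), (3,4), (8,4).
By the shoelace formula its area is 10.00.

10.00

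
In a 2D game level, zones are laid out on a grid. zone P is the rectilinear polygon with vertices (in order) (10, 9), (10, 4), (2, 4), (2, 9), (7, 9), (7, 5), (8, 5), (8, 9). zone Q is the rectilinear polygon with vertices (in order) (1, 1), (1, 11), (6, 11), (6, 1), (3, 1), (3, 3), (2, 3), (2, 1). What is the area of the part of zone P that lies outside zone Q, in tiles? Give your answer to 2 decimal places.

|zone P| = 36, |zone P∩zone Q| = 20.
|zone P ∖ zone Q| = |zone P| − |zone P∩zone Q| = 36 − 20 = 16.00.

16.00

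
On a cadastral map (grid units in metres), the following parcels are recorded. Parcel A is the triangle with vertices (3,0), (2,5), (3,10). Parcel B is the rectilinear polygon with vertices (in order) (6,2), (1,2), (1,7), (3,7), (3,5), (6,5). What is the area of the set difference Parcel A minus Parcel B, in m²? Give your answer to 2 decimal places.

|Parcel A| = 5, |Parcel A∩Parcel B| = 3.7.
|Parcel A ∖ Parcel B| = |Parcel A| − |Parcel A∩Parcel B| = 5 − 3.7 = 1.30.

1.30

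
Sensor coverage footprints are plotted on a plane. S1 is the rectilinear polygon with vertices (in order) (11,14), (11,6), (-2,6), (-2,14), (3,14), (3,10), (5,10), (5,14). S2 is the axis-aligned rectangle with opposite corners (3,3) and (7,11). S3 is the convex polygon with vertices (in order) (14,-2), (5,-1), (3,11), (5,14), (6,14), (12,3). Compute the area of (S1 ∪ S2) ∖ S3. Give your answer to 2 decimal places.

|S1 ∪ S2| = 110.
|(S1 ∪ S2) ∩ S3| = 42.1212.
|(S1 ∪ S2) ∖ S3| = 110 − 42.1212 = 67.88.

67.88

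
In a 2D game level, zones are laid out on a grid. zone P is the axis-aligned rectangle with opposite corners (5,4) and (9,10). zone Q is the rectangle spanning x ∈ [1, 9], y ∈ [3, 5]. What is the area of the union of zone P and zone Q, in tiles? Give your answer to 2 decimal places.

36.00

By inclusion–exclusion:
Individual areas: |zone P| = 24, |zone Q| = 16.
|zone P∩zone Q|: x∈[5,9], y∈[4,5] → 4·1 = 4.
|zone P ∪ zone Q| = 40 − 4 = 36.00.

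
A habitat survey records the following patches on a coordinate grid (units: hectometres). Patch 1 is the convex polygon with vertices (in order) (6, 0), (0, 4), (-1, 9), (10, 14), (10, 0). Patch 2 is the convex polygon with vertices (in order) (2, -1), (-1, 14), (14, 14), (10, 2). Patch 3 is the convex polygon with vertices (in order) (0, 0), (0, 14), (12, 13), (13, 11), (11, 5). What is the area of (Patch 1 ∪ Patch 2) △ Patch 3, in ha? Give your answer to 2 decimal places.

43.79

|Patch 1 ∪ Patch 2| = 165.2129.
|(Patch 1 ∪ Patch 2) ∩ Patch 3| = 125.9596.
|(Patch 1 ∪ Patch 2) △ Patch 3| = 165.2129 + 130.5 − 251.9192 = 43.79.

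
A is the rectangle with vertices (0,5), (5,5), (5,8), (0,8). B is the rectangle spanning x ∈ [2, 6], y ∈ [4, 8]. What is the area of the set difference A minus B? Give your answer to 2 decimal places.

6.00

|A∩B|: x∈[2,5], y∈[5,8] → 3·3 = 9.
|A| = 15.
|A ∖ B| = |A| − |A∩B| = 15 − 9 = 6.00.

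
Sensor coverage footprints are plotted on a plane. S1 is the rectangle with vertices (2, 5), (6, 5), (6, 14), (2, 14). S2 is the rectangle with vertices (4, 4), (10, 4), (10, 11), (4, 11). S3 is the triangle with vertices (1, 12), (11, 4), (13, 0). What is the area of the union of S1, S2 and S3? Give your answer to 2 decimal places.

By inclusion–exclusion:
Individual areas: |S1| = 36, |S2| = 42, |S3| = 12.
|S1∩S2|: x∈[4,6], y∈[5,11] → 2·6 = 12.
|S1∩S3| = 2.4.
|S2∩S3| = 6.7.
|S1∩S2∩S3| = 1.6.
|S1 ∪ S2 ∪ S3| = 90 − 21.1 + 1.6 = 70.50.

70.50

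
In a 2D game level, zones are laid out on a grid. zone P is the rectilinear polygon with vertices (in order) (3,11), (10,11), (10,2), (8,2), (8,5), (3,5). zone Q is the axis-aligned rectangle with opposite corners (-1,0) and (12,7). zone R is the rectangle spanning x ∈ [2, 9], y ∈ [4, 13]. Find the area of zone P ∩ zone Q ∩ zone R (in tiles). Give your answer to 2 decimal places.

The intersection is the polygon with vertices (8,5), (3,5), (3,7), (9,7), (9,4), (8,4).
By the shoelace formula its area is 13.00.

13.00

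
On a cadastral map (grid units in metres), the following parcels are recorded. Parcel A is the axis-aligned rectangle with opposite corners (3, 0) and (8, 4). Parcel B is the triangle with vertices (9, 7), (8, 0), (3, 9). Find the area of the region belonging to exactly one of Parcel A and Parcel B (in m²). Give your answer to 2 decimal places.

|Parcel A| = 20, |Parcel B| = 22, |Parcel A∩Parcel B| = 4.4444.
|Parcel A △ Parcel B| = |Parcel A| + |Parcel B| − 2·|Parcel A∩Parcel B| = 20 + 22 − 8.8889 = 33.11.

33.11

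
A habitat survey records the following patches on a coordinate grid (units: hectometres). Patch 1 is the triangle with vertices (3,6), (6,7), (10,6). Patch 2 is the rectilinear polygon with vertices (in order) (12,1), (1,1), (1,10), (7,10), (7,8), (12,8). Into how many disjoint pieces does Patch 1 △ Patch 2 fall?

Patch 1 △ Patch 2 is a single connected region.

1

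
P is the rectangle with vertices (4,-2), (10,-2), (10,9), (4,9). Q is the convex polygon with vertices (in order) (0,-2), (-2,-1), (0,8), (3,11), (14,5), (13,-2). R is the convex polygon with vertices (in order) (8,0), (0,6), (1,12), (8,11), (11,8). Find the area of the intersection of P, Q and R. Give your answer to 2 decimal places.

The intersection is the polygon with vertices (4,9), (6.667,9), (10,7.182), (10,5.333), (8,0), (4,3).
By the shoelace formula its area is 39.64.

39.64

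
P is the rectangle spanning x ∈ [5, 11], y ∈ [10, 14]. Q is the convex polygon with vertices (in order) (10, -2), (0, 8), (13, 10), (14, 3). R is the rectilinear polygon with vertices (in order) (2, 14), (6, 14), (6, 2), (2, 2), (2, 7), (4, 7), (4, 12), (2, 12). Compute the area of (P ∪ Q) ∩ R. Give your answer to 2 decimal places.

|P ∪ Q| = 115.5.
|(P ∪ Q) ∩ R| = 19.54.

19.54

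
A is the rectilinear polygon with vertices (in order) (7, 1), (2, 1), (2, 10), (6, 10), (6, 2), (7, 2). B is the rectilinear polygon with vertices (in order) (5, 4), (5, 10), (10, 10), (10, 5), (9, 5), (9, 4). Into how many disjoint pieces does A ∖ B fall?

1

A ∖ B is a single connected region.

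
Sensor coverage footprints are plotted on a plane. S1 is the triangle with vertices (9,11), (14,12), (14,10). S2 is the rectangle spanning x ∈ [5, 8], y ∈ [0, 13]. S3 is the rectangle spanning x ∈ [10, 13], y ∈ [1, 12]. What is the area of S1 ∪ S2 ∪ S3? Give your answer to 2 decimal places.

By inclusion–exclusion:
Individual areas: |S1| = 5, |S2| = 39, |S3| = 33.
|S1∩S2| = 0.
|S1∩S3| = 3.
|S2∩S3| = 0 (no overlap).
|S1∩S2∩S3| = 0.
|S1 ∪ S2 ∪ S3| = 77 − 3 + 0 = 74.00.

74.00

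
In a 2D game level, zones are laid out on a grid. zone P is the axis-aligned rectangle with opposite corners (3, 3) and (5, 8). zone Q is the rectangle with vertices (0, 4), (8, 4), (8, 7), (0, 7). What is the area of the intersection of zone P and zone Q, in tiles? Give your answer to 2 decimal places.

|zone P∩zone Q|: x∈[3,5], y∈[4,7] → 2·3 = 6.

6.00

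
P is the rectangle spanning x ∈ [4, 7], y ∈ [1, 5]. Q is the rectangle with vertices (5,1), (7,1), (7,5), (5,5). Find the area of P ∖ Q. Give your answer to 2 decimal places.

4.00

|P∩Q|: x∈[5,7], y∈[1,5] → 2·4 = 8.
|P| = 12.
|P ∖ Q| = |P| − |P∩Q| = 12 − 8 = 4.00.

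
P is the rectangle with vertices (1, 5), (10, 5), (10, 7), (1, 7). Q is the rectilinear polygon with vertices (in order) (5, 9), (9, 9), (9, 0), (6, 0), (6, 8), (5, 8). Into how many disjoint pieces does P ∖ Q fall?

P ∖ Q splits into 2 disjoint pieces (area 2, area 10).

2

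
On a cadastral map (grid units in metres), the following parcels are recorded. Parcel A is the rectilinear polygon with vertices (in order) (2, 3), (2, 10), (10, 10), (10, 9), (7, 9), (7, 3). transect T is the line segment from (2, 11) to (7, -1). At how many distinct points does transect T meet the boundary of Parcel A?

2

The segment meets the boundary at (5.333,3), (2.417,10).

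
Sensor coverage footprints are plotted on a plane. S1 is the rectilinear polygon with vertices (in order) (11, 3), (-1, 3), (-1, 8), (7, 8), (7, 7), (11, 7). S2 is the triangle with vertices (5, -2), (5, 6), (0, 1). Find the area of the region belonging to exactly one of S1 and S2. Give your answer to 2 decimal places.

67.00

|S1| = 56, |S2| = 20, |S1∩S2| = 4.5.
|S1 △ S2| = |S1| + |S2| − 2·|S1∩S2| = 56 + 20 − 9 = 67.00.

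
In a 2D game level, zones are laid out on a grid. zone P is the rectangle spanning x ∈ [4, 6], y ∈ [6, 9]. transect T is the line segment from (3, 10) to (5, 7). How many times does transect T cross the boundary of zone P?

1

The segment meets the boundary at (4,8.5).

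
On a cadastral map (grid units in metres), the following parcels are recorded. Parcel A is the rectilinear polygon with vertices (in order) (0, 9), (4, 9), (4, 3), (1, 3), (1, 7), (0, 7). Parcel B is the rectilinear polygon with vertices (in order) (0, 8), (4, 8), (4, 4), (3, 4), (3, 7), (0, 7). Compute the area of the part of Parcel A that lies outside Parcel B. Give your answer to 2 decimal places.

|Parcel A| = 20, |Parcel A∩Parcel B| = 7.
|Parcel A ∖ Parcel B| = |Parcel A| − |Parcel A∩Parcel B| = 20 − 7 = 13.00.

13.00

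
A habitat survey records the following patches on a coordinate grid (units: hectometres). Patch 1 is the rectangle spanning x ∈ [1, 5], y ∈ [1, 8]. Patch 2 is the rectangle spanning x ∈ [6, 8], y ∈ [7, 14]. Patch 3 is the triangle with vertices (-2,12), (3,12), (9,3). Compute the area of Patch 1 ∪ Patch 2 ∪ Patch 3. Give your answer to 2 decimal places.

By inclusion–exclusion:
Individual areas: |Patch 1| = 28, |Patch 2| = 14, |Patch 3| = 22.5.
|Patch 1∩Patch 2| = 0 (no overlap).
|Patch 1∩Patch 3| = 1.8232.
|Patch 2∩Patch 3| = 0.0833.
|Patch 1∩Patch 2∩Patch 3| = 0.
|Patch 1 ∪ Patch 2 ∪ Patch 3| = 64.5 − 1.9066 + 0 = 62.59.

62.59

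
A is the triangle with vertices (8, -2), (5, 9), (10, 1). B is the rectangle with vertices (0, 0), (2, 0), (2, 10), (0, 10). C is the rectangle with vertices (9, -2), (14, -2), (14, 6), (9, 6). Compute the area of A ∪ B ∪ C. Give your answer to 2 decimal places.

By inclusion–exclusion:
Individual areas: |A| = 15.5, |B| = 20, |C| = 40.
|A∩B| = 0.
|A∩C| = 1.55.
|B∩C| = 0 (no overlap).
|A∩B∩C| = 0.
|A ∪ B ∪ C| = 75.5 − 1.55 + 0 = 73.95.

73.95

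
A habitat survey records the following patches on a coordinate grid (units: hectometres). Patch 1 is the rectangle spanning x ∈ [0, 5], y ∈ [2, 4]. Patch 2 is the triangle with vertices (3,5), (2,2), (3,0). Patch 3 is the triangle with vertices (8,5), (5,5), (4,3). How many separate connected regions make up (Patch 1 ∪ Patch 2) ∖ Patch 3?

(Patch 1 ∪ Patch 2) ∖ Patch 3 is a single connected region.

1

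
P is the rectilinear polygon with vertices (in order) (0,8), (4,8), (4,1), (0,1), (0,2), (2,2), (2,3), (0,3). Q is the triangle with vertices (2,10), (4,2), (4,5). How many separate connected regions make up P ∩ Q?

P ∩ Q is a single connected region.

1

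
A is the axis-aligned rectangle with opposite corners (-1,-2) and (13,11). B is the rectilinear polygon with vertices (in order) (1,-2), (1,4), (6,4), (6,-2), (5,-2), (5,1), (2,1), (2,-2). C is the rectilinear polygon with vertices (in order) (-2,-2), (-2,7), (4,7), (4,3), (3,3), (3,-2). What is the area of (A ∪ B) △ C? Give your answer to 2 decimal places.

151.00

|A ∪ B| = 182.
|(A ∪ B) ∩ C| = 40.
|(A ∪ B) △ C| = 182 + 49 − 80 = 151.00.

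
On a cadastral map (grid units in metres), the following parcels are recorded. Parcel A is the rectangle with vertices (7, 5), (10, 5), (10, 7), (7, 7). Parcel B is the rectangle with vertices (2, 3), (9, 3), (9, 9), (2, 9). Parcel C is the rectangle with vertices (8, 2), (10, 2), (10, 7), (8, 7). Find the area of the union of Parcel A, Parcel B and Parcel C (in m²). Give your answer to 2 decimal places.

48.00

By inclusion–exclusion:
Individual areas: |Parcel A| = 6, |Parcel B| = 42, |Parcel C| = 10.
|Parcel A∩Parcel B|: x∈[7,9], y∈[5,7] → 2·2 = 4.
|Parcel A∩Parcel C|: x∈[8,10], y∈[5,7] → 2·2 = 4.
|Parcel B∩Parcel C|: x∈[8,9], y∈[3,7] → 1·4 = 4.
|Parcel A∩Parcel B∩Parcel C| = 2.
|Parcel A ∪ Parcel B ∪ Parcel C| = 58 − 12 + 2 = 48.00.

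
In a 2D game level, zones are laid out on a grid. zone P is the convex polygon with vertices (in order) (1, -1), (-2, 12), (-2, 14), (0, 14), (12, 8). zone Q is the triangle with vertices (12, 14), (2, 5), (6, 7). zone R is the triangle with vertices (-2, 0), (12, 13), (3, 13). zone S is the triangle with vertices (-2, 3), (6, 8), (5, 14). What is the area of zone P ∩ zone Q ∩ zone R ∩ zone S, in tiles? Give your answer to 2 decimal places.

The intersection is the polygon with vertices (5.913,8.522), (6,8), (3.818,6.636).
By the shoelace formula its area is 0.63.

0.63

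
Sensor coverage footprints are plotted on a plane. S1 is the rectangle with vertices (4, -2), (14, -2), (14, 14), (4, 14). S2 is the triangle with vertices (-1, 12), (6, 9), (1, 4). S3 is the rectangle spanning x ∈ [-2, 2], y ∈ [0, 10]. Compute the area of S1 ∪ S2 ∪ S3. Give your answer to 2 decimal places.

By inclusion–exclusion:
Individual areas: |S1| = 160, |S2| = 25, |S3| = 40.
|S1∩S2| = 2.8571.
|S1∩S3| = 0 (no overlap).
|S2∩S3| = 10.
|S1∩S2∩S3| = 0.
|S1 ∪ S2 ∪ S3| = 225 − 12.8571 + 0 = 212.14.

212.14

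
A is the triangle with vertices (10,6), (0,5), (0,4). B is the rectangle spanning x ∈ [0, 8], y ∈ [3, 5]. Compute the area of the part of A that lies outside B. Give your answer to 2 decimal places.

2.50

|A| = 5, |A∩B| = 2.5.
|A ∖ B| = |A| − |A∩B| = 5 − 2.5 = 2.50.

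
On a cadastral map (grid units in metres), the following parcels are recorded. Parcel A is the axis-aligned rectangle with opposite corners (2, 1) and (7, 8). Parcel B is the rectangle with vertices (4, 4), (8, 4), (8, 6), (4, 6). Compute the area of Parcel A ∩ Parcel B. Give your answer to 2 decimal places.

|Parcel A∩Parcel B|: x∈[4,7], y∈[4,6] → 3·2 = 6.

6.00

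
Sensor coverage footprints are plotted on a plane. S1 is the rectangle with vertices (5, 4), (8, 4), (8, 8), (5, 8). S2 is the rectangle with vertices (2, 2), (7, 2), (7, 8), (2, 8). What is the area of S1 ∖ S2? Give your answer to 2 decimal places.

4.00

|S1∩S2|: x∈[5,7], y∈[4,8] → 2·4 = 8.
|S1| = 12.
|S1 ∖ S2| = |S1| − |S1∩S2| = 12 − 8 = 4.00.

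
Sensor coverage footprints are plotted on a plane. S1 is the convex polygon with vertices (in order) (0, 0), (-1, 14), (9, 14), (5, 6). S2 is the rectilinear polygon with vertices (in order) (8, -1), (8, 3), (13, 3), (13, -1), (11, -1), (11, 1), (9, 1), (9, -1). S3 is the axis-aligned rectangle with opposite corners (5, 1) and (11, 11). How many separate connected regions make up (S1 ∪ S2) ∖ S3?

(S1 ∪ S2) ∖ S3 splits into 3 disjoint pieces (area 71.75, area 8, area 2).

3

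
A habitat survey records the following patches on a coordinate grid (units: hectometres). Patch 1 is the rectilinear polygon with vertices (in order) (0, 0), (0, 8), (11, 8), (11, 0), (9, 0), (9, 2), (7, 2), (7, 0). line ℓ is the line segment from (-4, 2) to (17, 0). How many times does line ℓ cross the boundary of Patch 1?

4

The segment meets the boundary at (11,0.571), (9,0.762), (7,0.952), (0,1.619).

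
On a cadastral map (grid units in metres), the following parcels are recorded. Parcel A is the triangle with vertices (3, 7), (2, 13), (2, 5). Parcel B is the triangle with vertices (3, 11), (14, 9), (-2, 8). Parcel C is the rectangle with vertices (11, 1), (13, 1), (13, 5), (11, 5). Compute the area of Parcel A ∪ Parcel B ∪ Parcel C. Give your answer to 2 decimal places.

32.15

By inclusion–exclusion:
Individual areas: |Parcel A| = 4, |Parcel B| = 21.5, |Parcel C| = 8.
|Parcel A∩Parcel B| = 1.3487.
|Parcel A∩Parcel C| = 0.
|Parcel B∩Parcel C| = 0.
|Parcel A∩Parcel B∩Parcel C| = 0.
|Parcel A ∪ Parcel B ∪ Parcel C| = 33.5 − 1.3487 + 0 = 32.15.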